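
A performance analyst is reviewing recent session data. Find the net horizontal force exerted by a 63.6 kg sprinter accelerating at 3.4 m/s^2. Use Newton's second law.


Newton's second law: F = m * a
F = 63.6 * 3.4 = 216.24 N

216.24 N


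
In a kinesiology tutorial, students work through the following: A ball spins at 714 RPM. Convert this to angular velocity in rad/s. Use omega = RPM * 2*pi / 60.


omega = 714 * 2 * pi / 60
= 714 * 6.28318531 / 60
= 4486.194 / 60
= 74.77 rad/s

74.77 rad/s


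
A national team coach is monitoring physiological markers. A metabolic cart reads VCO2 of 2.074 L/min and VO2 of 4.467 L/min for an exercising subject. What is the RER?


RER = VCO2 / VO2 = 2.074 / 4.467 = 0.4643

0.4643


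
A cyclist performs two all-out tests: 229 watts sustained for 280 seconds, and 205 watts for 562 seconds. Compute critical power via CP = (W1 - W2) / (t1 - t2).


W1 = P1 * t1 = 229 * 280 = 64120 J
W2 = P2 * t2 = 205 * 562 = 115210 J
CP = (64120 - 115210) / (280 - 562)
= 181.17 W

181.17 W


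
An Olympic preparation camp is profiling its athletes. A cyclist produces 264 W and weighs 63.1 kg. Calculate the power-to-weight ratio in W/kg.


P/W = power / mass
= 264 / 63.1
= 4.184 W/kg

4.184 W/kg


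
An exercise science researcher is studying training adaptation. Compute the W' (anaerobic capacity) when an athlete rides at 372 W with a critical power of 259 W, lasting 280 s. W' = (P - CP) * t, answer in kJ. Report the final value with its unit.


Above-CP power = 113 W
Duration = 280 s
W' = 113 * 280 = 31640 J
Convert: 31640 / 1000 = 31.64 kJ

31.64 kJ


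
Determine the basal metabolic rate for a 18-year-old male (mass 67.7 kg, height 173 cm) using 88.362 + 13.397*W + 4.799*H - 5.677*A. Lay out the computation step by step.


BMR = 88.362 + 13.397*67.7 + 4.799*173 - 5.677*18
= 1723.38 kcal/day

1723.38 kcal/day


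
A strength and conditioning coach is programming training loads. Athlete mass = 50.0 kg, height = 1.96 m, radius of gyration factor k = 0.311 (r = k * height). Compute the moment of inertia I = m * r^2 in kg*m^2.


r = k * height = 0.311 * 1.96 = 0.60956 m
r^2 = 0.60956^2 = 0.371563
I = 50.0 * 0.371563 = 18.578 kg*m^2

18.578 kg*m^2


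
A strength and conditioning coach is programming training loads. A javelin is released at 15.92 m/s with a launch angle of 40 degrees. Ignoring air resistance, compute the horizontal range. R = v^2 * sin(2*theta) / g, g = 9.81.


Launch speed squared = 253.4464
sin(2 * 40 deg) = 0.984808
Range = 253.4464 * 0.984808 / 9.81
= 25.443 m

25.443 m


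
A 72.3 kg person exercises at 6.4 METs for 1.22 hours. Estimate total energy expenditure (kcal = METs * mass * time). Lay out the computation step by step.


Energy = METs * mass(kg) * time(h)
= 6.4 * 72.3 * 1.22
= 564.52 kcal

564.52 kcal


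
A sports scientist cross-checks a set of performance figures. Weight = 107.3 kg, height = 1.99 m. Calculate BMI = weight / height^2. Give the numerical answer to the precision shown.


height^2 = 1.99^2 = 3.9601
BMI = 107.3 / 3.9601 = 27.1 kg/m^2

27.1 kg/m^2


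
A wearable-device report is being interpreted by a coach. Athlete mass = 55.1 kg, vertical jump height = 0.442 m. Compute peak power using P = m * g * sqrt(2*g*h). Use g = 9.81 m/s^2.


sqrt(2 * 9.81 * 0.442) = sqrt(8.67204) = 2.944833 m/s
P = 55.1 * 9.81 * 2.944833
= 1591.77 W

1591.77 W


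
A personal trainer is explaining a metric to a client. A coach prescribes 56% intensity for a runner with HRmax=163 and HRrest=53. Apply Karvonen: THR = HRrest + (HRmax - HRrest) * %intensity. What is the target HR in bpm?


Heart rate reserve = 163 - 53 = 110
Intensity fraction = 56 / 100 = 0.56
THR = 53 + 110 * 0.56 = 114.6 bpm

114.6 bpm


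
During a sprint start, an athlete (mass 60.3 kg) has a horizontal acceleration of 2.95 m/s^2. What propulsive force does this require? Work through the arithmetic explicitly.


Propulsive force = mass * acceleration
= 60.3 kg * 2.95 m/s^2
= 177.89 N

177.89 N


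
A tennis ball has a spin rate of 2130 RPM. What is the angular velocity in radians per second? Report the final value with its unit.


Convert RPM to rad/s: multiply by 2*pi and divide by 60
omega = 2130 * 2 * pi / 60
= 223.053 rad/s

223.053 rad/s


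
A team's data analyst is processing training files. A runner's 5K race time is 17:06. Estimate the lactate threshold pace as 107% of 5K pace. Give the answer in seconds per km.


Total race time = 17*60 + 6 = 1026 seconds
5K pace = 1026 / 5 = 205.2 sec/km
LT pace = 205.2 * 1.07 = 219.56 sec/km

219.56 s/km


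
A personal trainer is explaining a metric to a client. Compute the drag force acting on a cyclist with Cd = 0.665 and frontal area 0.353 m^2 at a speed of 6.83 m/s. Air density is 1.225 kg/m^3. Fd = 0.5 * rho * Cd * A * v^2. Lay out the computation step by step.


Step 1: v^2 = 46.6489
Step 2: Fd = 0.5 * 1.225 * 0.665 * 0.353 * 46.6489
= 6.707 N

6.707 N


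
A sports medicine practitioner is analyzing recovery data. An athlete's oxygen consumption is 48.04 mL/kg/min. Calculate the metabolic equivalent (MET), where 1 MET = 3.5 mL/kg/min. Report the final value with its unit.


MET = VO2 / 3.5
= 48.04 / 3.5
= 13.73 METs

13.73 METs


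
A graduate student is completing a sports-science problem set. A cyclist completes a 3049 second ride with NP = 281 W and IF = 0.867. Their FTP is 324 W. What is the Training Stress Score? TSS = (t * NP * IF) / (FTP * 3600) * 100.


t * NP * IF = 3049 * 281 * 0.867 = 742818.723
FTP * 3600 = 1166400
TSS = (742818.723 / 1166400) * 100 = 63.68

63.68 TSS


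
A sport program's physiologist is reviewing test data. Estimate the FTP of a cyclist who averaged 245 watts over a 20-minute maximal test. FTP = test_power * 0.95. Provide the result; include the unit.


FTP = 245 * 0.95 = 232.75 W

232.75 W


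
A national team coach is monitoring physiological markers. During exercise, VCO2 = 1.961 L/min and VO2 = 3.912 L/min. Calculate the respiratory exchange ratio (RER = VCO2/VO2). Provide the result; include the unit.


RER = VCO2 / VO2
= 1.961 / 3.912
= 0.5013

0.5013


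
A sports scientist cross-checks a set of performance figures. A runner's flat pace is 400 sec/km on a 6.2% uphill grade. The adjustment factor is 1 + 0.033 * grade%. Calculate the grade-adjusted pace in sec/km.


Factor = 1 + 0.033 * 6.2 = 1.2046
Adjusted pace = 400 * 1.2046
= 481.84 sec/km

481.84 s/km


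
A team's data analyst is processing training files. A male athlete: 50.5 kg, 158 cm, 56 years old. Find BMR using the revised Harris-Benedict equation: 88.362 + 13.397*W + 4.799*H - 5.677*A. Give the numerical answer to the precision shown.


Intercept = 88.362
Weight contribution = 13.397 * 50.5 = 676.5485
Height contribution = 4.799 * 158 = 758.242
Age contribution = 5.677 * 56 = 317.912
BMR = 88.362 + 676.5485 + 758.242 - 317.912
= 1205.24 kcal/day

1205.24 kcal/day


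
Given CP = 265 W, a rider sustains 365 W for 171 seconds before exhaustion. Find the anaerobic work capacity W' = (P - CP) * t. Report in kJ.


Excess power = 365 - 265 = 100 W
Work above CP = 100 * 171 = 17100 J
W' = 17.1 kJ

17.1 kJ


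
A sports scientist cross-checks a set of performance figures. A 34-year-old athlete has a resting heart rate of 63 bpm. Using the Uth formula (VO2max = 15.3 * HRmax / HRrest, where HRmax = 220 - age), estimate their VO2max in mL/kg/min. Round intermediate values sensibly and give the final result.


HRmax = 220 - 34 = 186 bpm
Ratio = HRmax / HRrest = 186 / 63 = 2.9524
VO2max = 15.3 * 2.9524 = 45.17 mL/kg/min

45.17 mL/kg/min


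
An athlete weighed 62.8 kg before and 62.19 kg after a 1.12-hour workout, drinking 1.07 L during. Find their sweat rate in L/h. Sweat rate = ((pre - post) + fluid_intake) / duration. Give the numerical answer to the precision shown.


Body mass change = 0.61 kg
Total sweat loss = 0.61 + 1.07 = 1.68 L
Rate = 1.68 / 1.12 = 1.5 L/h

1.5 L/h


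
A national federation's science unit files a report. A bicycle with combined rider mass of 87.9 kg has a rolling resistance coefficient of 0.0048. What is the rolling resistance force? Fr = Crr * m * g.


Fr = 0.0048 * 87.9 * 9.81
= 0.42192 * 9.81
= 4.139 N

4.139 N


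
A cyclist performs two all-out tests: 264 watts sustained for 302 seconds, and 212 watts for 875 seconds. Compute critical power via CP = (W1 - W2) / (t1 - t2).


W1 = P1 * t1 = 264 * 302 = 79728 J
W2 = P2 * t2 = 212 * 875 = 185500 J
CP = (79728 - 185500) / (302 - 875)
= 184.59 W

184.59 W


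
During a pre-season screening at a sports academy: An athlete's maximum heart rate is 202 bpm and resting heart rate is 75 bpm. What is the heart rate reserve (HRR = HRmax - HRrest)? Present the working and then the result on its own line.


HRR = HRmax - HRrest
= 202 - 75
= 127 bpm

127 bpm


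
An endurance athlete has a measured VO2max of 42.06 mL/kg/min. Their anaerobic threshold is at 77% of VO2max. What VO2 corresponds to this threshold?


Anaerobic threshold VO2 = VO2max * 77%
= 42.06 * 0.77
= 32.39 mL/kg/min

32.39 mL/kg/min


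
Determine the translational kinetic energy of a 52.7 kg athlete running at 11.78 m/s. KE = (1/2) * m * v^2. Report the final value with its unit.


KE = 0.5 * m * v^2
= 0.5 * 52.7 * 11.78^2
= 0.5 * 52.7 * 138.7684
= 3656.55 J

3656.55 J


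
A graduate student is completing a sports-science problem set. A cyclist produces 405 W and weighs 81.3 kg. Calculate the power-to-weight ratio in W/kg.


P/W = power / mass
= 405 / 81.3
= 4.982 W/kg

4.982 W/kg


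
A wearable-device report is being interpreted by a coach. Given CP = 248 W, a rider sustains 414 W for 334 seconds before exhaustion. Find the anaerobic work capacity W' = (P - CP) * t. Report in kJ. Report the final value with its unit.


Excess power = 414 - 248 = 166 W
Work above CP = 166 * 334 = 55444 J
W' = 55.444 kJ

55.444 kJ


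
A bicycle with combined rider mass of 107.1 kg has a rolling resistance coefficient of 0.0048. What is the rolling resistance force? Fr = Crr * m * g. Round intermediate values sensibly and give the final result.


Fr = 0.0048 * 107.1 * 9.81
= 0.51408 * 9.81
= 5.043 N

5.043 N


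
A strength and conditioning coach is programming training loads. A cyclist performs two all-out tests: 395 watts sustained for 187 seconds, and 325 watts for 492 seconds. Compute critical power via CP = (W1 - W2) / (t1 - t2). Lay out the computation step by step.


W1 = P1 * t1 = 395 * 187 = 73865 J
W2 = P2 * t2 = 325 * 492 = 159900 J
CP = (73865 - 159900) / (187 - 492)
= 282.08 W

282.08 W


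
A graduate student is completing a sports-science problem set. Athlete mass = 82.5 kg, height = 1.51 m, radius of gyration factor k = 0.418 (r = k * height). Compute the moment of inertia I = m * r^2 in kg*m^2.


r = k * height = 0.418 * 1.51 = 0.63118 m
r^2 = 0.63118^2 = 0.398388
I = 82.5 * 0.398388 = 32.867 kg*m^2

32.867 kg*m^2


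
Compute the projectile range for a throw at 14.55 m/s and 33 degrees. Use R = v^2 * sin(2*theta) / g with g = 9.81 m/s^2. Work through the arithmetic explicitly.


Two times the angle = 66 degrees
sin(66) = 0.913545
R = 211.7025 * 0.913545 / 9.81 = 19.715 m

19.715 m


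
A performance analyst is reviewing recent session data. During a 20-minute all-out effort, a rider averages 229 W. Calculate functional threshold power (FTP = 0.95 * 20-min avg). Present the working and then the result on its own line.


FTP = 0.95 * 229
= 217.55 W

217.55 W


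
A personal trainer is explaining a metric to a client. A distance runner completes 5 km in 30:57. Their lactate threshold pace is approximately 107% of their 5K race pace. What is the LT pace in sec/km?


Convert to seconds: 30 min 57 s = 1857 s
Pace per km = 1857 / 5 = 371.4 s/km
LT pace = 371.4 * 1.07 = 397.4 s/km

397.4 s/km


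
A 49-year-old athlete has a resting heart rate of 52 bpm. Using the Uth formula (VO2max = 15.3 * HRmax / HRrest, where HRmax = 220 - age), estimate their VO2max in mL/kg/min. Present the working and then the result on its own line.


HRmax = 220 - 49 = 171 bpm
Ratio = HRmax / HRrest = 171 / 52 = 3.2885
VO2max = 15.3 * 3.2885 = 50.31 mL/kg/min

50.31 mL/kg/min


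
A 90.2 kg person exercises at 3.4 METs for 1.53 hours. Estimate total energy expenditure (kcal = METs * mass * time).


Energy = METs * mass(kg) * time(h)
= 3.4 * 90.2 * 1.53
= 469.22 kcal

469.22 kcal


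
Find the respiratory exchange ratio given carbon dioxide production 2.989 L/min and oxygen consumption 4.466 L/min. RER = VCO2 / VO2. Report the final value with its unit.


VCO2 = 2.989 L/min
VO2 = 4.466 L/min
RER = 2.989 / 4.466 = 0.6693

0.6693


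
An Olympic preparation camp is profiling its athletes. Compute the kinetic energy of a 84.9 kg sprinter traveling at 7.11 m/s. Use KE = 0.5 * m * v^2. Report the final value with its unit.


Velocity squared = 50.5521
KE = 0.5 * 84.9 * 50.5521 = 2145.94 J

2145.94 J


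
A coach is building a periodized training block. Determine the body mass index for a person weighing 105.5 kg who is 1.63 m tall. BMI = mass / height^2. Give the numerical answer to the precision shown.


BMI = mass / height^2
= 105.5 / 1.63^2
= 105.5 / 2.6569
= 39.71 kg/m^2

39.71 kg/m^2


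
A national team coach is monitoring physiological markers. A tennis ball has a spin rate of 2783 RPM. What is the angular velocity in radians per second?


Convert RPM to rad/s: multiply by 2*pi and divide by 60
omega = 2783 * 2 * pi / 60
= 291.435 rad/s

291.435 rad/s


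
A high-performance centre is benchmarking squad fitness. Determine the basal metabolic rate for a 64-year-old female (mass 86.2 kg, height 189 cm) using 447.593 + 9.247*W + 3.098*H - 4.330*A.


BMR = 447.593 + 9.247*86.2 + 3.098*189 - 4.330*64
= 1553.09 kcal/day

1553.09 kcal/day


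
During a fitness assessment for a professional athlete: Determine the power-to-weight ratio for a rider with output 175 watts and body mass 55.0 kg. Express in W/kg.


P/W = 175 / 55.0 = 3.182 W/kg

3.182 W/kg


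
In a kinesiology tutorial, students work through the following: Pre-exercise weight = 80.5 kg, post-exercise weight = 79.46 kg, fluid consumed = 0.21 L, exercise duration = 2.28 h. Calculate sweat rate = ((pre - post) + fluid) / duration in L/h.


Weight loss = 80.5 - 79.46 = 1.04 kg (approx L)
Total sweat = 1.04 + 0.21 = 1.25 L
Sweat rate = 1.25 / 2.28 = 0.548 L/h

0.548 L/h


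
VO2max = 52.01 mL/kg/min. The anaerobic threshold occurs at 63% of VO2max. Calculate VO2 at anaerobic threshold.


AT fraction = 63 / 100 = 0.63
AT VO2 = 52.01 * 0.63
= 32.77 mL/kg/min

32.77 mL/kg/min


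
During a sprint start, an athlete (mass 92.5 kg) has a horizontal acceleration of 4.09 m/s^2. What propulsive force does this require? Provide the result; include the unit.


Propulsive force = mass * acceleration
= 92.5 kg * 4.09 m/s^2
= 378.33 N

378.33 N


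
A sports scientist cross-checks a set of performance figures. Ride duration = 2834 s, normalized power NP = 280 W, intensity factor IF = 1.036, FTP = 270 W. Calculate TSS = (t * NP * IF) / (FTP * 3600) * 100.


Numerator = 2834 * 280 * 1.036 = 822086.72
Denominator = 270 * 3600 = 972000
TSS = 822086.72 / 972000 * 100
= 84.58

84.58 TSS


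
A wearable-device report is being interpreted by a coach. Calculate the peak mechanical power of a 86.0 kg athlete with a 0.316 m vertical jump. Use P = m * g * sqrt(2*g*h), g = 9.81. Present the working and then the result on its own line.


First, sqrt(2gh) = sqrt(2 * 9.81 * 0.316)
= sqrt(6.19992) = 2.489964 m/s
Power = 86.0 * 9.81 * 2.489964 = 2100.68 W

2100.68 W


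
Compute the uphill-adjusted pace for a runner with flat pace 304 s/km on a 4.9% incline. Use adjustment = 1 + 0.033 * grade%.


Adjustment factor = 1 + 0.033 * 4.9 = 1.1617
Grade-adjusted pace = 304 * 1.1617 = 353.16 s/km

353.16 s/km


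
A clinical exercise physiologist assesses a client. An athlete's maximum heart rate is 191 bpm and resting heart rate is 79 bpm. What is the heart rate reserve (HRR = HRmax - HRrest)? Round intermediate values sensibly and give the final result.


HRR = HRmax - HRrest
= 191 - 79
= 112 bpm

112 bpm


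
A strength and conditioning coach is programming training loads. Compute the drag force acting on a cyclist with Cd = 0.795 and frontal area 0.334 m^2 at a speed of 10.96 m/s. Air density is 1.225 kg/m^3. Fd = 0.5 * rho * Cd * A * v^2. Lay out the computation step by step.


Step 1: v^2 = 120.1216
Step 2: Fd = 0.5 * 1.225 * 0.795 * 0.334 * 120.1216
= 19.536 N

19.536 N


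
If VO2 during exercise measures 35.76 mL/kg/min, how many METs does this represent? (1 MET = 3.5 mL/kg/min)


METs = VO2 / 3.5 = 35.76 / 3.5 = 10.22

10.22 METs


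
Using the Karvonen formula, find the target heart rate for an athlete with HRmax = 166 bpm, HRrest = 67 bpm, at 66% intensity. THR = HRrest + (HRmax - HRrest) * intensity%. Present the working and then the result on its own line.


HRR = 166 - 67 = 99
THR = 67 + 99 * 0.66
= 67 + 65.34
= 132.34 bpm

132.34 bpm


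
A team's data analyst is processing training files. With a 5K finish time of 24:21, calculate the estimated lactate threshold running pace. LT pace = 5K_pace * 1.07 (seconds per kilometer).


Race duration = 1461 s for 5 km
Average pace = 1461 / 5 = 292.2 s/km
LT pace = 292.2 * 1.07
= 312.65 s/km

312.65 s/km


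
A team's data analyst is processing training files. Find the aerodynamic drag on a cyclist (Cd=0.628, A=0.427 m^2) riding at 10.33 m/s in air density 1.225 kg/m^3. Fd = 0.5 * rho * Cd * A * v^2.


Fd = 0.5 * 1.225 * 0.628 * 0.427 * 10.33^2
= 0.5 * 1.225 * 0.628 * 0.427 * 106.7089
= 17.526 N

17.526 N


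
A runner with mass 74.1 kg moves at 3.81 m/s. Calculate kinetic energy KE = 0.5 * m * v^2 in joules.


v^2 = 3.81^2 = 14.5161
KE = 0.5 * 74.1 * 14.5161
= 537.82 J

537.82 J


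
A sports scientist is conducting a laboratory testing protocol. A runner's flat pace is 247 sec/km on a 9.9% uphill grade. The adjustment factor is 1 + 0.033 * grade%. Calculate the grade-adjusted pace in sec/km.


Factor = 1 + 0.033 * 9.9 = 1.3267
Adjusted pace = 247 * 1.3267
= 327.69 sec/km

327.69 s/km


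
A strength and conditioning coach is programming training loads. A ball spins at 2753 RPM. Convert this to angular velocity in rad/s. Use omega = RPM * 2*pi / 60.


omega = 2753 * 2 * pi / 60
= 2753 * 6.28318531 / 60
= 17297.609 / 60
= 288.293 rad/s

288.293 rad/s


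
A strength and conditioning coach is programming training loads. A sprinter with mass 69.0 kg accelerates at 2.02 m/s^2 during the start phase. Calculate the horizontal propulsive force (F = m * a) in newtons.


F = m * a
= 69.0 * 2.02
= 139.38 N

139.38 N


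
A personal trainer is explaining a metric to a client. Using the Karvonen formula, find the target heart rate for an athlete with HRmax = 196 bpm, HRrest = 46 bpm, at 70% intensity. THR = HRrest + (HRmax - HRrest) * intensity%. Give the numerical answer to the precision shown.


HRR = 196 - 46 = 150
THR = 46 + 150 * 0.7
= 46 + 105.0
= 151.0 bpm

151.0 bpm


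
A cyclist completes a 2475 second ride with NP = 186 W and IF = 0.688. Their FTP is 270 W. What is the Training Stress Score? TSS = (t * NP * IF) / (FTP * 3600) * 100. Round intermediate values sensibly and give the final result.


t * NP * IF = 2475 * 186 * 0.688 = 316720.8
FTP * 3600 = 972000
TSS = (316720.8 / 972000) * 100 = 32.58

32.58 TSS


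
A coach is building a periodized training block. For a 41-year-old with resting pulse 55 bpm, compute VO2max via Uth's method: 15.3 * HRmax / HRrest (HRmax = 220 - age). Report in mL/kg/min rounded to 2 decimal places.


Step 1: HRmax = 220 - 41 = 179 bpm
Step 2: Ratio = 179 / 55 = 3.2545
Step 3: VO2max = 15.3 * 3.2545 = 49.79 mL/kg/min

49.79 mL/kg/min


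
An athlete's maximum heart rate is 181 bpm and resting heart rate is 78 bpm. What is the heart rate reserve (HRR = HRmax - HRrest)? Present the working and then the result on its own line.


HRR = HRmax - HRrest
= 181 - 78
= 103 bpm

103 bpm


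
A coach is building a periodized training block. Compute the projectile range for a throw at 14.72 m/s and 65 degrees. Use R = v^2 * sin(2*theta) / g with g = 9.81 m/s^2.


Two times the angle = 130 degrees
sin(130) = 0.766044
R = 216.6784 * 0.766044 / 9.81 = 16.92 m

16.92 m


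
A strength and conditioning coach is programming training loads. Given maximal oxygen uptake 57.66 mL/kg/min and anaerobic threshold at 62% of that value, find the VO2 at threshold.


Percentage as decimal = 0.62
VO2 at AT = 57.66 * 0.62 = 35.75 mL/kg/min

35.75 mL/kg/min


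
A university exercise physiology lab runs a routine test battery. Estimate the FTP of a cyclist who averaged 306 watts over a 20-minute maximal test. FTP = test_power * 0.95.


FTP = 306 * 0.95 = 290.7 W

290.7 W


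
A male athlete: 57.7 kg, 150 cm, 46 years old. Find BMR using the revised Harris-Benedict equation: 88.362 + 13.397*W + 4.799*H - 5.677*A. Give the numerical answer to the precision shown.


Intercept = 88.362
Weight contribution = 13.397 * 57.7 = 773.0069
Height contribution = 4.799 * 150 = 719.85
Age contribution = 5.677 * 46 = 261.142
BMR = 88.362 + 773.0069 + 719.85 - 261.142
= 1320.08 kcal/day

1320.08 kcal/day


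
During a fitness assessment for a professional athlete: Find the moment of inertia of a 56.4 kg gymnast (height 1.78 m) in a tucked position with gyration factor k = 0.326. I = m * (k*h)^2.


Radius of gyration = 0.326 * 1.78 = 0.58028 m
I = 56.4 * 0.58028^2
= 56.4 * 0.336725
= 18.991 kg*m^2

18.991 kg*m^2


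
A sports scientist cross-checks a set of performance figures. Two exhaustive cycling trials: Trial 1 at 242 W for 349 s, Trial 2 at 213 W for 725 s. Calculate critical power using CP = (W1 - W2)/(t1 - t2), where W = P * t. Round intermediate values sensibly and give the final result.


W1 = 242 * 349 = 84458 J
W2 = 213 * 725 = 154425 J
CP = (84458 - 154425) / (349 - 725)
= -69967 / -376
= 186.08 W

186.08 W


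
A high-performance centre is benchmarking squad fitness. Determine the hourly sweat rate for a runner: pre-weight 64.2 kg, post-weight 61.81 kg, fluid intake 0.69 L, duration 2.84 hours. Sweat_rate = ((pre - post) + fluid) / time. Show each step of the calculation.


Mass lost = 64.2 - 61.81 = 2.39 kg
Add fluid consumed: 2.39 + 0.69 = 3.08 L total sweat
Sweat rate = 3.08 / 2.84 = 1.085 L/h

1.085 L/h


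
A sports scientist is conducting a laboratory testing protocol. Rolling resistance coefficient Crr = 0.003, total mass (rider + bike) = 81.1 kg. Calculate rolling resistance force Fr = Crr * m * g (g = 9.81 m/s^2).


Fr = Crr * m * g
= 0.003 * 81.1 * 9.81
= 2.387 N

2.387 N


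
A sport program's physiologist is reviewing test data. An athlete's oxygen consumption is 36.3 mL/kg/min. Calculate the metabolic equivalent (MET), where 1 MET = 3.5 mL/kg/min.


MET = VO2 / 3.5
= 36.3 / 3.5
= 10.37 METs

10.37 METs


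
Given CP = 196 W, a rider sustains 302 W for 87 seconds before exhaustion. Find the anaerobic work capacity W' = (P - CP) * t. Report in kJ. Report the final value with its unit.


Excess power = 302 - 196 = 106 W
Work above CP = 106 * 87 = 9222 J
W' = 9.222 kJ

9.222 kJ


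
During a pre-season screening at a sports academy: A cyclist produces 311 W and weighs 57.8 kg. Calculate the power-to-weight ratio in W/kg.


P/W = power / mass
= 311 / 57.8
= 5.381 W/kg

5.381 W/kg


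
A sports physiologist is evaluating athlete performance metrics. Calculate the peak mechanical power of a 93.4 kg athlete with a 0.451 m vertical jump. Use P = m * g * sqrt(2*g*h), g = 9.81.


First, sqrt(2gh) = sqrt(2 * 9.81 * 0.451)
= sqrt(8.84862) = 2.974663 m/s
Power = 93.4 * 9.81 * 2.974663 = 2725.55 W

2725.55 W


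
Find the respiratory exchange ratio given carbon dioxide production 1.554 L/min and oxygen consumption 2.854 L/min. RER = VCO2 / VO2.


VCO2 = 1.554 L/min
VO2 = 2.854 L/min
RER = 1.554 / 2.854 = 0.5445

0.5445


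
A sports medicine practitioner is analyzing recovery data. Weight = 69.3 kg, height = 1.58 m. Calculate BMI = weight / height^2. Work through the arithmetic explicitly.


height^2 = 1.58^2 = 2.4964
BMI = 69.3 / 2.4964 = 27.76 kg/m^2

27.76 kg/m^2


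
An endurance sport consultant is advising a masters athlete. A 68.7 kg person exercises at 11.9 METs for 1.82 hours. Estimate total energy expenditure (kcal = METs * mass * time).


Energy = METs * mass(kg) * time(h)
= 11.9 * 68.7 * 1.82
= 1487.9 kcal

1487.9 kcal


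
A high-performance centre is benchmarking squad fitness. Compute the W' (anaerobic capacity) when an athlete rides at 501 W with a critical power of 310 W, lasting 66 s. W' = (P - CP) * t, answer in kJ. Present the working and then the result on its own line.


Above-CP power = 191 W
Duration = 66 s
W' = 191 * 66 = 12606 J
Convert: 12606 / 1000 = 12.606 kJ

12.606 kJ


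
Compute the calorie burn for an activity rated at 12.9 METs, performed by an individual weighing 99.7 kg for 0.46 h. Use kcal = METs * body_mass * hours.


Product of METs and mass = 12.9 * 99.7 = 1286.13
Total kcal = 1286.13 * 0.46 = 591.62 kcal

591.62 kcal


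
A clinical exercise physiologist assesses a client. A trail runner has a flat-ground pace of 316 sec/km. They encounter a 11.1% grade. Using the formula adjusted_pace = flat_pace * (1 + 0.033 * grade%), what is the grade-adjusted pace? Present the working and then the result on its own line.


Grade factor = 1 + 0.033 * 11.1 = 1.3663
Adjusted = 316 * 1.3663 = 431.75 sec/km

431.75 s/km


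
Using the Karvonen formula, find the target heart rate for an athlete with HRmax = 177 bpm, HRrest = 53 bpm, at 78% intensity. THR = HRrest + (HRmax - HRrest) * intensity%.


HRR = 177 - 53 = 124
THR = 53 + 124 * 0.78
= 53 + 96.72
= 149.72 bpm

149.72 bpm


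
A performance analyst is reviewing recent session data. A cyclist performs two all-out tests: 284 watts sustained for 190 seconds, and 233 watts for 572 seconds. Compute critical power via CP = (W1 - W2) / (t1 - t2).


W1 = P1 * t1 = 284 * 190 = 53960 J
W2 = P2 * t2 = 233 * 572 = 133276 J
CP = (53960 - 133276) / (190 - 572)
= 207.63 W

207.63 W


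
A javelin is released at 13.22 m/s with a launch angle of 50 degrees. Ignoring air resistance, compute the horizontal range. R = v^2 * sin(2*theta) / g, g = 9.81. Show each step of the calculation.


Launch speed squared = 174.7684
sin(2 * 50 deg) = 0.984808
Range = 174.7684 * 0.984808 / 9.81
= 17.545 m

17.545 m


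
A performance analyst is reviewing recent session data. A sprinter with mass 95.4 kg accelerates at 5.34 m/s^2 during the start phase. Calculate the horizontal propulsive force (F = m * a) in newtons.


F = m * a
= 95.4 * 5.34
= 509.44 N

509.44 N


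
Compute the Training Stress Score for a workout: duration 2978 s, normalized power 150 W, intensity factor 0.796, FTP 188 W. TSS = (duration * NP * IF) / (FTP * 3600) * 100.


Product = 2978 * 150 * 0.796 = 355573.2
Base = 188 * 3600 = 676800
TSS = 355573.2 / 676800 * 100 = 52.54

52.54 TSS


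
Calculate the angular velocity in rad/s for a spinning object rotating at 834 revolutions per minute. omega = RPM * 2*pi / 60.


omega = RPM * 2*pi / 60
= 834 * 6.28318531 / 60
= 87.336 rad/s

87.336 rad/s


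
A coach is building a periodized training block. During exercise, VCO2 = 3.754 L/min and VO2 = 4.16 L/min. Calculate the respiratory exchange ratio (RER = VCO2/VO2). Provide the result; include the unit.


RER = VCO2 / VO2
= 3.754 / 4.16
= 0.9024

0.9024


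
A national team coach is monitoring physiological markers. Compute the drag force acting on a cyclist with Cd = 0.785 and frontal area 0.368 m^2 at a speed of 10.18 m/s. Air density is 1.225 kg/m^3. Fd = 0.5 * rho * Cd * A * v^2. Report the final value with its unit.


Step 1: v^2 = 103.6324
Step 2: Fd = 0.5 * 1.225 * 0.785 * 0.368 * 103.6324
= 18.337 N

18.337 N


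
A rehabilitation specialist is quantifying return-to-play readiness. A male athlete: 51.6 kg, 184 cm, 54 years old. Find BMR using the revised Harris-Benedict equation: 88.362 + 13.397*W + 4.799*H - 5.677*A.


Intercept = 88.362
Weight contribution = 13.397 * 51.6 = 691.2852
Height contribution = 4.799 * 184 = 883.016
Age contribution = 5.677 * 54 = 306.558
BMR = 88.362 + 691.2852 + 883.016 - 306.558
= 1356.11 kcal/day

1356.11 kcal/day


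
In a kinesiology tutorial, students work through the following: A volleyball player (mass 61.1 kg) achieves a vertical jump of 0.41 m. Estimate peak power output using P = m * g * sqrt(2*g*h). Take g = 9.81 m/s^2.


2 * g * h = 2 * 9.81 * 0.41 = 8.0442
sqrt(8.0442) = 2.83623 m/s
P = 61.1 * 9.81 * 2.83623 = 1700.01 W

1700.01 W


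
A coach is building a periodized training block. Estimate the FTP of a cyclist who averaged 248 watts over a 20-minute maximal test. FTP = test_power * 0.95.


FTP = 248 * 0.95 = 235.6 W

235.6 W


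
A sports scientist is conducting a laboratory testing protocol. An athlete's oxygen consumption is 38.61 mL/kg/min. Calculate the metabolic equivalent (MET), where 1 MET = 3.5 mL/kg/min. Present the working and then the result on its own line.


MET = VO2 / 3.5
= 38.61 / 3.5
= 11.03 METs

11.03 METs


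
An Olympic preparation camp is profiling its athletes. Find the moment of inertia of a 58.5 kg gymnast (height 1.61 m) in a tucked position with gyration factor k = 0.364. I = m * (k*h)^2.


Radius of gyration = 0.364 * 1.61 = 0.58604 m
I = 58.5 * 0.58604^2
= 58.5 * 0.343443
= 20.091 kg*m^2

20.091 kg*m^2


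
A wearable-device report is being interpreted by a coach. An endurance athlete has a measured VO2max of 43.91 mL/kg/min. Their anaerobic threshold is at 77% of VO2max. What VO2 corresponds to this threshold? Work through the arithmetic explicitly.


Anaerobic threshold VO2 = VO2max * 77%
= 43.91 * 0.77
= 33.81 mL/kg/min

33.81 mL/kg/min


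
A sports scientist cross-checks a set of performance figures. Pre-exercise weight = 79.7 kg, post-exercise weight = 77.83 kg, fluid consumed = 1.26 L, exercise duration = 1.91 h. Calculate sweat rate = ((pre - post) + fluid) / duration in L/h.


Weight loss = 79.7 - 77.83 = 1.87 kg (approx L)
Total sweat = 1.87 + 1.26 = 3.13 L
Sweat rate = 3.13 / 1.91 = 1.639 L/h

1.639 L/h


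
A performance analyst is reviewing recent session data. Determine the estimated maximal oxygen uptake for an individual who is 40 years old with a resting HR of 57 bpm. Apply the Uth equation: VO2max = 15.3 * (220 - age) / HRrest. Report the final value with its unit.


HRmax = 220 - 40 = 180
VO2max = 15.3 * (180 / 57)
= 15.3 * 3.1579
= 48.32 mL/kg/min

48.32 mL/kg/min


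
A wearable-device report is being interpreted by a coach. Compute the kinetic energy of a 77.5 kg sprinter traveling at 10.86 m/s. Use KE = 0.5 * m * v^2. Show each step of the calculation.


Velocity squared = 117.9396
KE = 0.5 * 77.5 * 117.9396 = 4570.16 J

4570.16 J


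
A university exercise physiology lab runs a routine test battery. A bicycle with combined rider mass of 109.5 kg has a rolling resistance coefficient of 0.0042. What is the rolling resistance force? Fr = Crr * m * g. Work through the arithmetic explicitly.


Fr = 0.0042 * 109.5 * 9.81
= 0.4599 * 9.81
= 4.512 N

4.512 N


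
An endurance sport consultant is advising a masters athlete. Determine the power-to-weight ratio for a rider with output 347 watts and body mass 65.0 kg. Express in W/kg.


P/W = 347 / 65.0 = 5.338 W/kg

5.338 W/kg


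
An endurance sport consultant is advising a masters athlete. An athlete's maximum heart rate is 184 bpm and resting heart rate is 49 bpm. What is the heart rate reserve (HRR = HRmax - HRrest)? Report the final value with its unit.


HRR = HRmax - HRrest
= 184 - 49
= 135 bpm

135 bpm


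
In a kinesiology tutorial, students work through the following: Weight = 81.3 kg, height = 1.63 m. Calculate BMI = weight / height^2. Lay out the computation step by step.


height^2 = 1.63^2 = 2.6569
BMI = 81.3 / 2.6569 = 30.6 kg/m^2

30.6 kg/m^2


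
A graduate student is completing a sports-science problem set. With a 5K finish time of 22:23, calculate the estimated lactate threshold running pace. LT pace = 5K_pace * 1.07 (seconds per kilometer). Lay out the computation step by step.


Race duration = 1343 s for 5 km
Average pace = 1343 / 5 = 268.6 s/km
LT pace = 268.6 * 1.07
= 287.4 s/km

287.4 s/km


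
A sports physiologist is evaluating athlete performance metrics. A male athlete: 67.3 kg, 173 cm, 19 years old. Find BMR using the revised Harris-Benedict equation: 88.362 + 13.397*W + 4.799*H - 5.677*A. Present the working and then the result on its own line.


Intercept = 88.362
Weight contribution = 13.397 * 67.3 = 901.6181
Height contribution = 4.799 * 173 = 830.227
Age contribution = 5.677 * 19 = 107.863
BMR = 88.362 + 901.6181 + 830.227 - 107.863
= 1712.34 kcal/day

1712.34 kcal/day


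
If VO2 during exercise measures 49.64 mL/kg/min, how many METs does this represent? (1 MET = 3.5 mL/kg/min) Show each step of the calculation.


METs = VO2 / 3.5 = 49.64 / 3.5 = 14.18

14.18 METs


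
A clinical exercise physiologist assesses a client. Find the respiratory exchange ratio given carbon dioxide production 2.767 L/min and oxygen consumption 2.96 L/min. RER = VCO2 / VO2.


VCO2 = 2.767 L/min
VO2 = 2.96 L/min
RER = 2.767 / 2.96 = 0.9348

0.9348


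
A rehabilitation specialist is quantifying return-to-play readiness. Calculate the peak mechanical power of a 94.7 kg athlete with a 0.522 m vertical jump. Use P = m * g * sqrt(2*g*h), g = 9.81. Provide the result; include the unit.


First, sqrt(2gh) = sqrt(2 * 9.81 * 0.522)
= sqrt(10.24164) = 3.200256 m/s
Power = 94.7 * 9.81 * 3.200256 = 2973.06 W

2973.06 W


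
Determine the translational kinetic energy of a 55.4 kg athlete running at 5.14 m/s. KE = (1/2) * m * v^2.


KE = 0.5 * m * v^2
= 0.5 * 55.4 * 5.14^2
= 0.5 * 55.4 * 26.4196
= 731.82 J

731.82 J


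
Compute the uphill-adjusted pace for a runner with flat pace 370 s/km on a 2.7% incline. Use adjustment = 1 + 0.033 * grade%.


Adjustment factor = 1 + 0.033 * 2.7 = 1.0891
Grade-adjusted pace = 370 * 1.0891 = 402.97 s/km

402.97 s/km


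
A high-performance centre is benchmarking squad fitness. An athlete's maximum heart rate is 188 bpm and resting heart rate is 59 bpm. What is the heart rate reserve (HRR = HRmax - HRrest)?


HRR = HRmax - HRrest
= 188 - 59
= 129 bpm

129 bpm


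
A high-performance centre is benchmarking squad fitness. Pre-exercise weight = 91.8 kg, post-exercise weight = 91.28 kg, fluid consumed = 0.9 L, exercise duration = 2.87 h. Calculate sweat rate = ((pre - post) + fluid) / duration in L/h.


Weight loss = 91.8 - 91.28 = 0.52 kg (approx L)
Total sweat = 0.52 + 0.9 = 1.42 L
Sweat rate = 1.42 / 2.87 = 0.495 L/h

0.495 L/h


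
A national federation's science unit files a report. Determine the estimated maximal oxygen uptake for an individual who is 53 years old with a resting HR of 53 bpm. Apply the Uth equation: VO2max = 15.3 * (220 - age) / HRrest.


HRmax = 220 - 53 = 167
VO2max = 15.3 * (167 / 53)
= 15.3 * 3.1509
= 48.21 mL/kg/min

48.21 mL/kg/min


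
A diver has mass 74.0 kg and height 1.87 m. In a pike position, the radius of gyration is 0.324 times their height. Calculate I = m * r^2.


r = 0.324 * 1.87 = 0.60588 m
I = m * r^2 = 74.0 * 0.367091 = 27.165 kg*m^2

27.165 kg*m^2


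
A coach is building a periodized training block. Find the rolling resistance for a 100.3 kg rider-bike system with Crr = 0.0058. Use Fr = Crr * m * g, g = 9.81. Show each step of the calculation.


m * g = 100.3 * 9.81 = 983.943 N
Fr = 0.0058 * 983.943 = 5.707 N

5.707 N


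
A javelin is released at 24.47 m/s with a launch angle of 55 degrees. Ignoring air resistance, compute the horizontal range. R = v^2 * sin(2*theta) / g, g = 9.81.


Launch speed squared = 598.7809
sin(2 * 55 deg) = 0.939693
Range = 598.7809 * 0.939693 / 9.81
= 57.357 m

57.357 m


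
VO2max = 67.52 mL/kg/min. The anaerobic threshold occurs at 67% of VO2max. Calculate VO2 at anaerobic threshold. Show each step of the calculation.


AT fraction = 67 / 100 = 0.67
AT VO2 = 67.52 * 0.67
= 45.24 mL/kg/min

45.24 mL/kg/min


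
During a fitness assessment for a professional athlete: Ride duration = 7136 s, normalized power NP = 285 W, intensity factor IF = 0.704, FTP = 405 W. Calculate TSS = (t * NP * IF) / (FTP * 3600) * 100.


Numerator = 7136 * 285 * 0.704 = 1431767.04
Denominator = 405 * 3600 = 1458000
TSS = 1431767.04 / 1458000 * 100
= 98.2

98.2 TSS


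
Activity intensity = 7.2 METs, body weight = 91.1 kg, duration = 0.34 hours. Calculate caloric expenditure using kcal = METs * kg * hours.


kcal = 7.2 * 91.1 * 0.34
= 655.92 * 0.34
= 223.01 kcal

223.01 kcal


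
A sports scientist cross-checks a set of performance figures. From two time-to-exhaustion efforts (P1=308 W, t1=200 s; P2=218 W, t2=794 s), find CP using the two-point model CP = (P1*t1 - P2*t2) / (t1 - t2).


Work in trial 1 = 61600 J
Work in trial 2 = 173092 J
Delta work = -111492 J
Delta time = -594 s
CP = -111492 / -594 = 187.7 W

187.7 W


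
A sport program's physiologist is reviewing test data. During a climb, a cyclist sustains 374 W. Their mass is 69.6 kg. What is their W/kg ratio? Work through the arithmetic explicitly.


Power-to-weight = 374 W / 69.6 kg
= 5.374 W/kg

5.374 W/kg


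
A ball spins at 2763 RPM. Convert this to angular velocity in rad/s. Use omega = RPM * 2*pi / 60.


omega = 2763 * 2 * pi / 60
= 2763 * 6.28318531 / 60
= 17360.441 / 60
= 289.341 rad/s

289.341 rad/s


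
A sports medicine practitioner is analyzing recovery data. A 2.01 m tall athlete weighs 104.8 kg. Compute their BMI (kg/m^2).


height^2 = 4.0401 m^2
BMI = 104.8 / 4.0401 = 25.94 kg/m^2

25.94 kg/m^2


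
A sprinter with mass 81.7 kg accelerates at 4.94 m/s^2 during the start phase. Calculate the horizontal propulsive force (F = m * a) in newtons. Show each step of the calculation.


F = m * a
= 81.7 * 4.94
= 403.6 N

403.6 N


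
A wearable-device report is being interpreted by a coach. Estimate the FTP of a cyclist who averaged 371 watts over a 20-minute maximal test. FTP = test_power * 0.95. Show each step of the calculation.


FTP = 371 * 0.95 = 352.45 W

352.45 W


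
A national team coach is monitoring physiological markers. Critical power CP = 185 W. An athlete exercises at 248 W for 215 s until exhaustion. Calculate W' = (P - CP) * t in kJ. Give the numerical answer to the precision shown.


P - CP = 248 - 185 = 63 W
W' = 63 * 215 = 13545 J
= 13545 / 1000 = 13.545 kJ

13.545 kJ


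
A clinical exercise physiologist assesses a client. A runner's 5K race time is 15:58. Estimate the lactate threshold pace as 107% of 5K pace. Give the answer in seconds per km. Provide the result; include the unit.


Total race time = 15*60 + 58 = 958 seconds
5K pace = 958 / 5 = 191.6 sec/km
LT pace = 191.6 * 1.07 = 205.01 sec/km

205.01 s/km


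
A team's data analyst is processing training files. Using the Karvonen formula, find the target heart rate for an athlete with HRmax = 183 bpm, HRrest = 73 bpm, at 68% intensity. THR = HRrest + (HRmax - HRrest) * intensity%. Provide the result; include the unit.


HRR = 183 - 73 = 110
THR = 73 + 110 * 0.68
= 73 + 74.8
= 147.8 bpm

147.8 bpm


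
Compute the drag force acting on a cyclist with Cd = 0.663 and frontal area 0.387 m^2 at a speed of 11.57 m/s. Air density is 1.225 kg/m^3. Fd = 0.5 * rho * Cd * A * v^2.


Step 1: v^2 = 133.8649
Step 2: Fd = 0.5 * 1.225 * 0.663 * 0.387 * 133.8649
= 21.038 N

21.038 N


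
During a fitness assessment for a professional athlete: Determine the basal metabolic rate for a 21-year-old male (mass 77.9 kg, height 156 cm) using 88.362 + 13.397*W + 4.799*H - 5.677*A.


BMR = 88.362 + 13.397*77.9 + 4.799*156 - 5.677*21
= 1761.42 kcal/day

1761.42 kcal/day
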